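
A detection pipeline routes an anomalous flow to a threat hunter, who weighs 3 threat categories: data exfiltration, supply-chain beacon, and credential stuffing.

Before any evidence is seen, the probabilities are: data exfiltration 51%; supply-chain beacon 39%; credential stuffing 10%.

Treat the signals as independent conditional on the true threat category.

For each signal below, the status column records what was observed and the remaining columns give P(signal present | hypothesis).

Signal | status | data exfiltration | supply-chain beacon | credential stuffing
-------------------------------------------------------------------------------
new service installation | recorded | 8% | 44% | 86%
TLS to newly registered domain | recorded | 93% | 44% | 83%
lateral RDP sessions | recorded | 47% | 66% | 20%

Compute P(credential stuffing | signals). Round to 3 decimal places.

By Bayes' rule with conditional independence, the unnormalized weight for each hypothesis is prior × ∏ likelihoods:
  data exfiltration: 0.51 × 0.08 × 0.93 × 0.47 = 0.017834
  supply-chain beacon: 0.39 × 0.44 × 0.44 × 0.66 = 0.049833
  credential stuffing: 0.10 × 0.86 × 0.83 × 0.20 = 0.014276
Normalizing constant Z = 0.017834 + 0.049833 + 0.014276 = 0.081942.
P(credential stuffing | evidence) = 0.014276 / 0.081942 ≈ 0.174.

0.174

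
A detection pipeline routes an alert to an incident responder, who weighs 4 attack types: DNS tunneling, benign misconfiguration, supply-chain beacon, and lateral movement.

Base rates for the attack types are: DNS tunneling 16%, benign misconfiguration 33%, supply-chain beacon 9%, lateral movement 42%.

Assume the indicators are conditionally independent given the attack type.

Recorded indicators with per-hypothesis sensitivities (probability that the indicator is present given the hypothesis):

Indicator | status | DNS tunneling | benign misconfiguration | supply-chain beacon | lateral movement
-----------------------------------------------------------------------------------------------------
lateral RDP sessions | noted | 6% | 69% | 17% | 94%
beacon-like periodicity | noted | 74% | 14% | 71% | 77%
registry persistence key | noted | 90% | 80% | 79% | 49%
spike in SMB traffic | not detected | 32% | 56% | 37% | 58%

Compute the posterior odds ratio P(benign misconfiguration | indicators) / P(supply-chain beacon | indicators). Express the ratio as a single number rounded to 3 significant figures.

The normalizing constant cancels in an odds ratio, so compute prior × likelihood for the two hypotheses only (using 1 − P(present | H) for each absent indicator):
  benign misconfiguration: 0.33 × 0.69 × 0.14 × 0.80 × (1 − 0.56) = 0.011221
  supply-chain beacon: 0.09 × 0.17 × 0.71 × 0.79 × (1 − 0.37) = 0.0054065
Odds(benign misconfiguration : supply-chain beacon) = 0.011221 / 0.0054065 ≈ 2.08.

2.08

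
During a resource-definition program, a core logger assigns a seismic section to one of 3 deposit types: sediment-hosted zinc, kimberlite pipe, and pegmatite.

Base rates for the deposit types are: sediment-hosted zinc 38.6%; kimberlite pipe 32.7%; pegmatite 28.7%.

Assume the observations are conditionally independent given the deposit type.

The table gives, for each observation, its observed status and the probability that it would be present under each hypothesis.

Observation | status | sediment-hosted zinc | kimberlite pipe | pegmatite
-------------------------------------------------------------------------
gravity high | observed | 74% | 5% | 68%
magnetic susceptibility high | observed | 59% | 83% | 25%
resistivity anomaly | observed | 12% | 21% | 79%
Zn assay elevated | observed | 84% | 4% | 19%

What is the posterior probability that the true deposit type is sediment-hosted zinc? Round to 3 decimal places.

Multiply each prior by the joint likelihood of the evidence pattern:
  sediment-hosted zinc: 0.386 × 0.74 × 0.59 × 0.12 × 0.84 = 0.016988
  kimberlite pipe: 0.327 × 0.05 × 0.83 × 0.21 × 0.04 = 0.00011399
  pegmatite: 0.287 × 0.68 × 0.25 × 0.79 × 0.19 = 0.0073234
The unnormalized weights sum to 0.024425.
P(sediment-hosted zinc | evidence) = 0.016988 / 0.024425 ≈ 0.696.

0.696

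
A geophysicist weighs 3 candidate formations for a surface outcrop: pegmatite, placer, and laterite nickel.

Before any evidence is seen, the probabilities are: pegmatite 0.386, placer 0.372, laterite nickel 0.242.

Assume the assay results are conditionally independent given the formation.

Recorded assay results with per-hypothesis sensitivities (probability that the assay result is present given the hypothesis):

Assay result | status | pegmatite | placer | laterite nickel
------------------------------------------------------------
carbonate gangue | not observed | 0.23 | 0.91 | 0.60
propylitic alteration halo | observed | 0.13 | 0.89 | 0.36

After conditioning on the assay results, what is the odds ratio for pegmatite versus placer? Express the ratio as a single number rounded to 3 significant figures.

1.30

The normalizing constant cancels in an odds ratio, so compute prior × likelihood for the two hypotheses only (using 1 − P(present | H) for each absent assay result):
  pegmatite: 0.386 × (1 − 0.23) × 0.13 = 0.038639
  placer: 0.372 × (1 − 0.91) × 0.89 = 0.029797
Posterior odds = 0.038639 / 0.029797 ≈ 1.30.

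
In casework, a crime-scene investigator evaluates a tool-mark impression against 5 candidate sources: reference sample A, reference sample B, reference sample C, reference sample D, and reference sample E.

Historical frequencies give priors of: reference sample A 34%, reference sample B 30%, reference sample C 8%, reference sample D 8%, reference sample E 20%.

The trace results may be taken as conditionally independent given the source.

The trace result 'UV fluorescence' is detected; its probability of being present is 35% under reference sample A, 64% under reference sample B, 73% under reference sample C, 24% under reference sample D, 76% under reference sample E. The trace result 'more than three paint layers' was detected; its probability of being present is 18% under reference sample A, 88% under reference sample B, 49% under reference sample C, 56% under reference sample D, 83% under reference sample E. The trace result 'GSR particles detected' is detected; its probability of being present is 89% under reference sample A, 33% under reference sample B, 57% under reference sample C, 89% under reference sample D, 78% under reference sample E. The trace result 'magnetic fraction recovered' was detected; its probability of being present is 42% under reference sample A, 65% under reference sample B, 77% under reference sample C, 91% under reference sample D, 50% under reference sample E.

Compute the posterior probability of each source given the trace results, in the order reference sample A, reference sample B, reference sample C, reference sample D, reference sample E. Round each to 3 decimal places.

0.070, 0.316, 0.109, 0.076, 0.429

For each hypothesis, the unnormalized posterior weight is prior × product of the trace result likelihoods:
  reference sample A: 0.34 × 0.35 × 0.18 × 0.89 × 0.42 = 0.0080068
  reference sample B: 0.30 × 0.64 × 0.88 × 0.33 × 0.65 = 0.036242
  reference sample C: 0.08 × 0.73 × 0.49 × 0.57 × 0.77 = 0.01256
  reference sample D: 0.08 × 0.24 × 0.56 × 0.89 × 0.91 = 0.008708
  reference sample E: 0.20 × 0.76 × 0.83 × 0.78 × 0.50 = 0.049202
Normalizing constant Z = 0.0080068 + 0.036242 + 0.01256 + 0.008708 + 0.049202 = 0.11472.
P(reference sample A | evidence) = 0.0080068 / 0.11472 ≈ 0.070
P(reference sample B | evidence) = 0.036242 / 0.11472 ≈ 0.316
P(reference sample C | evidence) = 0.01256 / 0.11472 ≈ 0.109
P(reference sample D | evidence) = 0.008708 / 0.11472 ≈ 0.076
P(reference sample E | evidence) = 0.049202 / 0.11472 ≈ 0.429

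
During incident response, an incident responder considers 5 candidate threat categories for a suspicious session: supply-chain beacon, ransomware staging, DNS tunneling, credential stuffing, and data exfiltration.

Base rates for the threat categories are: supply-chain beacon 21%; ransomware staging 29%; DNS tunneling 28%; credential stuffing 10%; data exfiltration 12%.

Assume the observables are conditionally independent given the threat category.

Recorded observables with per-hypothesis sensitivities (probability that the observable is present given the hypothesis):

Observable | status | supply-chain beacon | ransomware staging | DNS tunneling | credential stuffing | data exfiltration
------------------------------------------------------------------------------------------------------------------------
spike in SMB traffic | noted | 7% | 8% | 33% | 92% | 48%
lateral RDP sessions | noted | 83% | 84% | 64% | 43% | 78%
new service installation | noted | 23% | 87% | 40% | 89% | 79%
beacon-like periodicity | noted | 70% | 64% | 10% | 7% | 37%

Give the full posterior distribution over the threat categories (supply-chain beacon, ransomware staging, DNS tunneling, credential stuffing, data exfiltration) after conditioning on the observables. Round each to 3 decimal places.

0.064, 0.353, 0.077, 0.080, 0.427

For each hypothesis, the unnormalized posterior weight is prior × product of the observable likelihoods:
  supply-chain beacon: 0.21 × 0.07 × 0.83 × 0.23 × 0.70 = 0.0019644
  ransomware staging: 0.29 × 0.08 × 0.84 × 0.87 × 0.64 = 0.010851
  DNS tunneling: 0.28 × 0.33 × 0.64 × 0.40 × 0.10 = 0.0023654
  credential stuffing: 0.10 × 0.92 × 0.43 × 0.89 × 0.07 = 0.0024646
  data exfiltration: 0.12 × 0.48 × 0.78 × 0.79 × 0.37 = 0.013132
The unnormalized weights sum to 0.030778.
P(supply-chain beacon | evidence) = 0.0019644 / 0.030778 ≈ 0.064
P(ransomware staging | evidence) = 0.010851 / 0.030778 ≈ 0.353
P(DNS tunneling | evidence) = 0.0023654 / 0.030778 ≈ 0.077
P(credential stuffing | evidence) = 0.0024646 / 0.030778 ≈ 0.080
P(data exfiltration | evidence) = 0.013132 / 0.030778 ≈ 0.427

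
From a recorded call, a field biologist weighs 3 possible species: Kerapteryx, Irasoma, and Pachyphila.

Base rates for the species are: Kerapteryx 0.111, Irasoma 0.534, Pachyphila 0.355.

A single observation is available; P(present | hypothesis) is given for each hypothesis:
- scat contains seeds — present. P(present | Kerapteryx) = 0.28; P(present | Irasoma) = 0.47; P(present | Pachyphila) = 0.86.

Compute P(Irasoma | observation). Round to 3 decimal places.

Multiply each prior by the likelihood of the observation:
  Kerapteryx: 0.111 × 0.28 = 0.03108
  Irasoma: 0.534 × 0.47 = 0.25098
  Pachyphila: 0.355 × 0.86 = 0.3053
Normalizing constant Z = 0.03108 + 0.25098 + 0.3053 = 0.58736.
P(Irasoma | evidence) = 0.25098 / 0.58736 ≈ 0.427.

0.427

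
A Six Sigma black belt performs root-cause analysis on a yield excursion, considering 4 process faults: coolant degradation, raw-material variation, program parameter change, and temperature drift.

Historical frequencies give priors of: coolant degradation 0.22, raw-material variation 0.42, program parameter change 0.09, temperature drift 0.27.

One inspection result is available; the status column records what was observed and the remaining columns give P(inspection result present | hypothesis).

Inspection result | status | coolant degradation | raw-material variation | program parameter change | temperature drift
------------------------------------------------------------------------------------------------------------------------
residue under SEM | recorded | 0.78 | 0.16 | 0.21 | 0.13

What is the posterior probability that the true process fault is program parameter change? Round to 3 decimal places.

For each hypothesis, the unnormalized posterior weight is prior × likelihood:
  coolant degradation: 0.22 × 0.78 = 0.1716
  raw-material variation: 0.42 × 0.16 = 0.0672
  program parameter change: 0.09 × 0.21 = 0.0189
  temperature drift: 0.27 × 0.13 = 0.0351
Marginal likelihood of the evidence = 0.2928.
P(program parameter change | evidence) = 0.0189 / 0.2928 ≈ 0.065.

0.065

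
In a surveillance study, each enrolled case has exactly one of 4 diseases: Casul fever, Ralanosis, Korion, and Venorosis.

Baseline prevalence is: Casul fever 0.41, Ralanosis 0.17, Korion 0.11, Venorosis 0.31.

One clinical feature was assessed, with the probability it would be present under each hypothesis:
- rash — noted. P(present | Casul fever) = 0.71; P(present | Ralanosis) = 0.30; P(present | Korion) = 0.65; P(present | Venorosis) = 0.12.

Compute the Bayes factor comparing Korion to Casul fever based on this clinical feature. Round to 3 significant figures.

0.915

Likelihood of this clinical feature under each hypothesis:
  Korion: 0.65
  Casul fever: 0.71
Bayes factor = 0.65 / 0.71 ≈ 0.915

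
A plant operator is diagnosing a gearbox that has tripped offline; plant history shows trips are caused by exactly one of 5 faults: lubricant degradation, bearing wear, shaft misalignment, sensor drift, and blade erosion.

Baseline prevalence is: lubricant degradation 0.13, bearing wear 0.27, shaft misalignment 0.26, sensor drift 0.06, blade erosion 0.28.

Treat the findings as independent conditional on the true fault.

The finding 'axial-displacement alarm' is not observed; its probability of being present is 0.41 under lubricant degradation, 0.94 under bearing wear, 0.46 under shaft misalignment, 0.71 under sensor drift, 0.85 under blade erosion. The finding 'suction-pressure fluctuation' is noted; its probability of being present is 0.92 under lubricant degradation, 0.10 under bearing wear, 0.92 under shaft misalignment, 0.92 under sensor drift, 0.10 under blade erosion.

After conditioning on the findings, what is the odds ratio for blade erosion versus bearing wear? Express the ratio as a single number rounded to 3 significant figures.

The normalizing constant cancels in an odds ratio, so compute prior × likelihood for the two hypotheses only (using 1 − P(present | H) for each absent finding):
  blade erosion: 0.28 × (1 − 0.85) × 0.10 = 0.0042
  bearing wear: 0.27 × (1 − 0.94) × 0.10 = 0.00162
Posterior odds = 0.0042 / 0.00162 ≈ 2.59.

2.59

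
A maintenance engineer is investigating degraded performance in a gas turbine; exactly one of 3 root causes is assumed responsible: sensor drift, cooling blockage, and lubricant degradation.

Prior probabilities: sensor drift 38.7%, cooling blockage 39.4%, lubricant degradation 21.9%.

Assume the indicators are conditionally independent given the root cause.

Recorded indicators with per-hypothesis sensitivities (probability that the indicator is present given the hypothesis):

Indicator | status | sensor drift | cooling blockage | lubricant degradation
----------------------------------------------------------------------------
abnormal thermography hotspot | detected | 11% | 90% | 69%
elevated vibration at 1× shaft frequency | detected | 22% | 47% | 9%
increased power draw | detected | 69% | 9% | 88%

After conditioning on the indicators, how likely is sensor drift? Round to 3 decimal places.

Multiply each prior by the joint likelihood of the indicator pattern:
  sensor drift: 0.387 × 0.11 × 0.22 × 0.69 = 0.0064621
  cooling blockage: 0.394 × 0.90 × 0.47 × 0.09 = 0.015
  lubricant degradation: 0.219 × 0.69 × 0.09 × 0.88 = 0.011968
Marginal likelihood of the evidence = 0.03343.
P(sensor drift | evidence) = 0.0064621 / 0.03343 ≈ 0.193.

0.193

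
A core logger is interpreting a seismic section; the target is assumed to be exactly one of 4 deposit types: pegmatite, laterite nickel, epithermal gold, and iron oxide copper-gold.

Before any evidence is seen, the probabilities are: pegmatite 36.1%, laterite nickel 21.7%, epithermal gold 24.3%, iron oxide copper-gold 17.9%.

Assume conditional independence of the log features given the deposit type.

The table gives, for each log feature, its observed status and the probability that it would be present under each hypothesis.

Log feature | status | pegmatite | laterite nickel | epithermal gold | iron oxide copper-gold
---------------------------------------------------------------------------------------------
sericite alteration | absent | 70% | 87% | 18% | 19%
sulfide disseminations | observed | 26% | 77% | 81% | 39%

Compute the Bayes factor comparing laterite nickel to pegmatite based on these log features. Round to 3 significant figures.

1.28

The Bayes factor is the ratio of the joint likelihoods of the log feature pattern under the two hypotheses (using 1 − P(present | H) for each absent log feature).
  laterite nickel: (1 − 0.87) × 0.77 = 0.1001
  pegmatite: (1 − 0.70) × 0.26 = 0.078
Bayes factor = 0.1001 / 0.078 ≈ 1.28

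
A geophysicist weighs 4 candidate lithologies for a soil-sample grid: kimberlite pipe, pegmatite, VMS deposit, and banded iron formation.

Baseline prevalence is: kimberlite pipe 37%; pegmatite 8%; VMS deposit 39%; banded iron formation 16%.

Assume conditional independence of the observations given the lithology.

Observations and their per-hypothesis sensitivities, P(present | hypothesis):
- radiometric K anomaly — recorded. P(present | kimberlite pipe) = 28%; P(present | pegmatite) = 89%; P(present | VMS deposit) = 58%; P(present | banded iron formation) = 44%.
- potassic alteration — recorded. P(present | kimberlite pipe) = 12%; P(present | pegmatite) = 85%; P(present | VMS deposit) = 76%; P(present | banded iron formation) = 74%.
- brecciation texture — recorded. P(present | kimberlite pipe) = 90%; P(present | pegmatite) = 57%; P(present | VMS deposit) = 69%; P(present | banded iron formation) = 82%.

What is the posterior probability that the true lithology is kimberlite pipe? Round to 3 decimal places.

For each hypothesis, the unnormalized posterior weight is prior × product of the observation likelihoods:
  kimberlite pipe: 0.37 × 0.28 × 0.12 × 0.90 = 0.011189
  pegmatite: 0.08 × 0.89 × 0.85 × 0.57 = 0.034496
  VMS deposit: 0.39 × 0.58 × 0.76 × 0.69 = 0.11862
  banded iron formation: 0.16 × 0.44 × 0.74 × 0.82 = 0.042719
The unnormalized weights sum to 0.20702.
P(kimberlite pipe | evidence) = 0.011189 / 0.20702 ≈ 0.054.

0.054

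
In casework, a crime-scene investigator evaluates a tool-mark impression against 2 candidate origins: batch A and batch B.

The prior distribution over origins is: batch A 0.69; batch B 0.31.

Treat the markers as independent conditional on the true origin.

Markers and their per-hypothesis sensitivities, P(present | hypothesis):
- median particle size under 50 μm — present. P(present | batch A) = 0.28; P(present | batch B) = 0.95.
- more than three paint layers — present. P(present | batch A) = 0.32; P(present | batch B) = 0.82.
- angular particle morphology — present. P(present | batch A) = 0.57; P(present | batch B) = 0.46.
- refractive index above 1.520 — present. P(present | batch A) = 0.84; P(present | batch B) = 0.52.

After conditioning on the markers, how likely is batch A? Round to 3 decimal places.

Multiply each prior by the joint likelihood of the marker pattern:
  batch A: 0.69 × 0.28 × 0.32 × 0.57 × 0.84 = 0.029601
  batch B: 0.31 × 0.95 × 0.82 × 0.46 × 0.52 = 0.057764
Marginal likelihood of the evidence = 0.087366.
P(batch A | evidence) = 0.029601 / 0.087366 ≈ 0.339.

0.339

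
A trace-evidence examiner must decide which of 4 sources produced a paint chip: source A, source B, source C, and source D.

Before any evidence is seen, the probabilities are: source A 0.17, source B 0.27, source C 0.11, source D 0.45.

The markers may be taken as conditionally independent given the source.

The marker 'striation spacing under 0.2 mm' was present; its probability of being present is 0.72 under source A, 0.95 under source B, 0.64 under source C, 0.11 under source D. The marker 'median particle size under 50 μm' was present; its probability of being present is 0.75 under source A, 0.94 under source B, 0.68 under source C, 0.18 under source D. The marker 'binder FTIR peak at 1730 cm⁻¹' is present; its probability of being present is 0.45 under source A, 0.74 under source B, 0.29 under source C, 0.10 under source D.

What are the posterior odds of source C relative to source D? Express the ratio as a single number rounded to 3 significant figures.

The normalizing constant cancels in an odds ratio, so compute prior × likelihood for the two hypotheses only:
  source C: 0.11 × 0.64 × 0.68 × 0.29 = 0.013883
  source D: 0.45 × 0.11 × 0.18 × 0.10 = 0.000891
Posterior odds = 0.013883 / 0.000891 ≈ 15.6.

15.6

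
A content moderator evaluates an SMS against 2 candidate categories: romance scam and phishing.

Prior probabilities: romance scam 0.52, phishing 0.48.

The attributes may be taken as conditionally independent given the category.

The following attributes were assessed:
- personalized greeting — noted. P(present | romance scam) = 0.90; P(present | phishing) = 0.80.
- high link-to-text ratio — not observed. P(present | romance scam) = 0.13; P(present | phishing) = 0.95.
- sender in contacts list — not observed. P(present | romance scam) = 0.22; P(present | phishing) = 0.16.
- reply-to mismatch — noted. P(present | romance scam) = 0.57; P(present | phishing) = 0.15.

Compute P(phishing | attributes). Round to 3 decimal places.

Multiply each prior by the joint likelihood of the attribute pattern (using 1 − P(present | H) for each absent attribute):
  romance scam: 0.52 × 0.90 × (1 − 0.13) × (1 − 0.22) × 0.57 = 0.18102
  phishing: 0.48 × 0.80 × (1 − 0.95) × (1 − 0.16) × 0.15 = 0.0024192
Marginal likelihood of the evidence = 0.18344.
P(phishing | evidence) = 0.0024192 / 0.18344 ≈ 0.013.

0.013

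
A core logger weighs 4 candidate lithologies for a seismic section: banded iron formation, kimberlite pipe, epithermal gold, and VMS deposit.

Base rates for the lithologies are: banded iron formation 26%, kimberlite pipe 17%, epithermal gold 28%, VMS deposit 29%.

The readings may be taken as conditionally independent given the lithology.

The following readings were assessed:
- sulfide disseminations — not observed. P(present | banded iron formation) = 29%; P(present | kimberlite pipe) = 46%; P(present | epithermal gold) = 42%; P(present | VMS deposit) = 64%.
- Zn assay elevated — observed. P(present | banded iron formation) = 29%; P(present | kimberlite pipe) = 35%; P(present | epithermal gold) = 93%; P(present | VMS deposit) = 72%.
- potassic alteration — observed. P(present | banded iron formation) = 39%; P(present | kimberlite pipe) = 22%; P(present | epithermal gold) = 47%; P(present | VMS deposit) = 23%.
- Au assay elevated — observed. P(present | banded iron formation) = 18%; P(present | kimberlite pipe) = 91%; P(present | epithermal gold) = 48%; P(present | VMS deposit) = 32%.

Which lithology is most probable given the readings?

epithermal gold

Multiply each prior by the joint likelihood of the reading pattern (using 1 − P(present | H) for each absent reading):
  banded iron formation: 0.26 × (1 − 0.29) × 0.29 × 0.39 × 0.18 = 0.0037581
  kimberlite pipe: 0.17 × (1 − 0.46) × 0.35 × 0.22 × 0.91 = 0.0064324
  epithermal gold: 0.28 × (1 − 0.42) × 0.93 × 0.47 × 0.48 = 0.034073
  VMS deposit: 0.29 × (1 − 0.64) × 0.72 × 0.23 × 0.32 = 0.0055324
The unnormalized weights sum to 0.049796.
P(banded iron formation | evidence) ≈ 0.0037581 / 0.049796 ≈ 0.075
P(kimberlite pipe | evidence) ≈ 0.0064324 / 0.049796 ≈ 0.129
P(epithermal gold | evidence) ≈ 0.034073 / 0.049796 ≈ 0.684
P(VMS deposit | evidence) ≈ 0.0055324 / 0.049796 ≈ 0.111
The largest is 0.684, so epithermal gold is most probable.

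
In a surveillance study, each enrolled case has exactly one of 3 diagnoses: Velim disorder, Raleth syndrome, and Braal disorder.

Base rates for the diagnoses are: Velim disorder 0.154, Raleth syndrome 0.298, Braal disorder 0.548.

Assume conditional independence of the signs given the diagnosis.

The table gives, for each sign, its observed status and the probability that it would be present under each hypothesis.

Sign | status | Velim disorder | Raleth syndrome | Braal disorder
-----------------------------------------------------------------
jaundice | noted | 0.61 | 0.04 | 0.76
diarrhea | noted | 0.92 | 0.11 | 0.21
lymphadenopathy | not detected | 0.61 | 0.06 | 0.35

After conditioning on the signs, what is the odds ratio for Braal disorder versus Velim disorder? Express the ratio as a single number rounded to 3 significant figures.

Posterior odds equal prior odds times the likelihood ratio; only the two competing hypotheses matter (using 1 − P(present | H) for each absent sign).
  Braal disorder: 0.548 × 0.76 × 0.21 × (1 − 0.35) = 0.05685
  Velim disorder: 0.154 × 0.61 × 0.92 × (1 − 0.61) = 0.033706
Odds(Braal disorder : Velim disorder) = 0.05685 / 0.033706 ≈ 1.69.

1.69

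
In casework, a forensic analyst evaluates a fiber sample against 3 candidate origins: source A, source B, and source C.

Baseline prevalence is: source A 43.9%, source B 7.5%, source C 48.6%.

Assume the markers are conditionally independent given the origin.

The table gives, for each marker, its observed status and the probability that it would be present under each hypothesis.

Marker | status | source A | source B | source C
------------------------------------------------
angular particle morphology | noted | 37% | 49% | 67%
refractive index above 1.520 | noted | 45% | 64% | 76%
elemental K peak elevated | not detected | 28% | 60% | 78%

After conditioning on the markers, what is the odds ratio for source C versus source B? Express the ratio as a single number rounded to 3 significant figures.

5.79

Posterior odds equal prior odds times the likelihood ratio; only the two competing hypotheses matter (using 1 − P(present | H) for each absent marker).
  source C: 0.486 × 0.67 × 0.76 × (1 − 0.78) = 0.054444
  source B: 0.075 × 0.49 × 0.64 × (1 − 0.60) = 0.009408
Posterior odds = 0.054444 / 0.009408 ≈ 5.79.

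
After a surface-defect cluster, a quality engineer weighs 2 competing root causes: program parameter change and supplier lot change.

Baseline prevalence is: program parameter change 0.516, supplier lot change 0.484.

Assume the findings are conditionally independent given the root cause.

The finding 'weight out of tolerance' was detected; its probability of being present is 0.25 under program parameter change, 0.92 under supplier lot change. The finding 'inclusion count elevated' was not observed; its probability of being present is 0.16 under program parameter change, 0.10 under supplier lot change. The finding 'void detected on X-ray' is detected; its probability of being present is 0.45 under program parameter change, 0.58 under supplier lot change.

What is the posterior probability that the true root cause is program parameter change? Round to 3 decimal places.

0.173

Multiply each prior by the joint likelihood of the evidence pattern (using 1 − P(present | H) for each absent finding):
  program parameter change: 0.516 × 0.25 × (1 − 0.16) × 0.45 = 0.048762
  supplier lot change: 0.484 × 0.92 × (1 − 0.10) × 0.58 = 0.23244
The unnormalized weights sum to 0.2812.
P(program parameter change | evidence) = 0.048762 / 0.2812 ≈ 0.173.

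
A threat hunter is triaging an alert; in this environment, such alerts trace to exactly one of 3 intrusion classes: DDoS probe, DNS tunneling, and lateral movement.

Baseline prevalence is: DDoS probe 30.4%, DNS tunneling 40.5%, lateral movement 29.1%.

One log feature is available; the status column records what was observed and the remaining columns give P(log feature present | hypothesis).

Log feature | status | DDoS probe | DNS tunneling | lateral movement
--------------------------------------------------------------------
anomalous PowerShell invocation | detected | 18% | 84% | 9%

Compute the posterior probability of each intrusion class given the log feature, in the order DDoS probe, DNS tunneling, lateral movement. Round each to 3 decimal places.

0.130, 0.808, 0.062

By Bayes' rule, the unnormalized weight for each hypothesis is prior × likelihood:
  DDoS probe: 0.304 × 0.18 = 0.05472
  DNS tunneling: 0.405 × 0.84 = 0.3402
  lateral movement: 0.291 × 0.09 = 0.02619
The unnormalized weights sum to 0.42111.
P(DDoS probe | evidence) = 0.05472 / 0.42111 ≈ 0.130
P(DNS tunneling | evidence) = 0.3402 / 0.42111 ≈ 0.808
P(lateral movement | evidence) = 0.02619 / 0.42111 ≈ 0.062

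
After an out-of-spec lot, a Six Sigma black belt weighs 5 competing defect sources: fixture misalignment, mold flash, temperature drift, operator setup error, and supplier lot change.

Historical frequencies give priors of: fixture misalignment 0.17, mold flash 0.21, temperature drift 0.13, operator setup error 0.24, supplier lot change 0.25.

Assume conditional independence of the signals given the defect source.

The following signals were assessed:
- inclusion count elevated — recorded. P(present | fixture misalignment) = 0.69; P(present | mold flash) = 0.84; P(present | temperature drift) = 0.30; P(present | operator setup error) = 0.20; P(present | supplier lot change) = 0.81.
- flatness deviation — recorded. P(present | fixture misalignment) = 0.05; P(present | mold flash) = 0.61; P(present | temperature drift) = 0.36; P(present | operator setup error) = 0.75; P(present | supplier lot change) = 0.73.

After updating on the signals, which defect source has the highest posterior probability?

For each hypothesis, the unnormalized posterior weight is prior × product of the signal likelihoods:
  fixture misalignment: 0.17 × 0.69 × 0.05 = 0.005865
  mold flash: 0.21 × 0.84 × 0.61 = 0.1076
  temperature drift: 0.13 × 0.30 × 0.36 = 0.01404
  operator setup error: 0.24 × 0.20 × 0.75 = 0.036
  supplier lot change: 0.25 × 0.81 × 0.73 = 0.14783
Normalizing constant Z = 0.005865 + 0.1076 + 0.01404 + 0.036 + 0.14783 = 0.31133.
P(fixture misalignment | evidence) ≈ 0.005865 / 0.31133 ≈ 0.019
P(mold flash | evidence) ≈ 0.1076 / 0.31133 ≈ 0.346
P(temperature drift | evidence) ≈ 0.01404 / 0.31133 ≈ 0.045
P(operator setup error | evidence) ≈ 0.036 / 0.31133 ≈ 0.116
P(supplier lot change | evidence) ≈ 0.14783 / 0.31133 ≈ 0.475
The largest is 0.475, so supplier lot change is most probable.

supplier lot change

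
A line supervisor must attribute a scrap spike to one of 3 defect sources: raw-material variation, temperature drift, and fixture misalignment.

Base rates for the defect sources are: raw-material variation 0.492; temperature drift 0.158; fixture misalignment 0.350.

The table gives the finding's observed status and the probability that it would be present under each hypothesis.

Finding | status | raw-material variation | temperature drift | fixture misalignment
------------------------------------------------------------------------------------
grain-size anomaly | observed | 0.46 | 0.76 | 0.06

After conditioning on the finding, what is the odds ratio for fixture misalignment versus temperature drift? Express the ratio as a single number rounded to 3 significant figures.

Unnormalized posterior weight (prior times the finding likelihood) for each of the two hypotheses:
  fixture misalignment: 0.350 × 0.06 = 0.021
  temperature drift: 0.158 × 0.76 = 0.12008
Posterior odds = 0.021 / 0.12008 ≈ 0.175.

0.175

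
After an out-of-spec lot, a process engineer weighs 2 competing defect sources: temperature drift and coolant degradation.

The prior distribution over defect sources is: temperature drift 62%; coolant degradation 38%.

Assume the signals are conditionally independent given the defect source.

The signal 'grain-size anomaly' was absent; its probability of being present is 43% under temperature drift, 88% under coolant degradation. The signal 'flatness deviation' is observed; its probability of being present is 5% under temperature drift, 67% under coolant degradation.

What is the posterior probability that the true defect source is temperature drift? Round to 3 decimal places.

Multiply each prior by the joint likelihood of the signal pattern (using 1 − P(present | H) for each absent signal):
  temperature drift: 0.62 × (1 − 0.43) × 0.05 = 0.01767
  coolant degradation: 0.38 × (1 − 0.88) × 0.67 = 0.030552
The unnormalized weights sum to 0.048222.
P(temperature drift | evidence) = 0.01767 / 0.048222 ≈ 0.366.

0.366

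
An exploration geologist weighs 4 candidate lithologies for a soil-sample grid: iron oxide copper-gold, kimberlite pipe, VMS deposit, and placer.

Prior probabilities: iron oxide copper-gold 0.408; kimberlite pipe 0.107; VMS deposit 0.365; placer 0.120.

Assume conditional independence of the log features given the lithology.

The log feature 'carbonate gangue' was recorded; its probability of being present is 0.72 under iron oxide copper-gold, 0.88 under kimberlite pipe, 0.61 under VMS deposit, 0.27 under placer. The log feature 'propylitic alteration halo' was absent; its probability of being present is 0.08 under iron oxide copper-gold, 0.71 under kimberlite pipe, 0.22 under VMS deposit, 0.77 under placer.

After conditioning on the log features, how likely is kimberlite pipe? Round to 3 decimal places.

By Bayes' rule with conditional independence, the unnormalized weight for each hypothesis is prior × ∏ likelihoods (using 1 − P(present | H) for each absent log feature):
  iron oxide copper-gold: 0.408 × 0.72 × (1 − 0.08) = 0.27026
  kimberlite pipe: 0.107 × 0.88 × (1 − 0.71) = 0.027306
  VMS deposit: 0.365 × 0.61 × (1 − 0.22) = 0.17367
  placer: 0.120 × 0.27 × (1 − 0.77) = 0.007452
Normalizing constant Z = 0.27026 + 0.027306 + 0.17367 + 0.007452 = 0.47868.
P(kimberlite pipe | evidence) = 0.027306 / 0.47868 ≈ 0.057.

0.057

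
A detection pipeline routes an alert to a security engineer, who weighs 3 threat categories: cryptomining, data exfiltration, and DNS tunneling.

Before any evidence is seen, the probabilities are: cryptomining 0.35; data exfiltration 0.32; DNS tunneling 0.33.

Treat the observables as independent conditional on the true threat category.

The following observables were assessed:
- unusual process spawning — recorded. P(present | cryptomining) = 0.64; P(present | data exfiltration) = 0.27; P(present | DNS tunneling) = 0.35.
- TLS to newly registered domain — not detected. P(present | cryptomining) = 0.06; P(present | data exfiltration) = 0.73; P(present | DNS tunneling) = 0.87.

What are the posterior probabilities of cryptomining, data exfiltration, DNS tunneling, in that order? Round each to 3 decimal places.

Multiply each prior by the joint likelihood of the observable pattern (using 1 − P(present | H) for each absent observable):
  cryptomining: 0.35 × 0.64 × (1 − 0.06) = 0.21056
  data exfiltration: 0.32 × 0.27 × (1 − 0.73) = 0.023328
  DNS tunneling: 0.33 × 0.35 × (1 − 0.87) = 0.015015
Normalizing constant Z = 0.21056 + 0.023328 + 0.015015 = 0.2489.
P(cryptomining | evidence) = 0.21056 / 0.2489 ≈ 0.846
P(data exfiltration | evidence) = 0.023328 / 0.2489 ≈ 0.094
P(DNS tunneling | evidence) = 0.015015 / 0.2489 ≈ 0.060

0.846, 0.094, 0.060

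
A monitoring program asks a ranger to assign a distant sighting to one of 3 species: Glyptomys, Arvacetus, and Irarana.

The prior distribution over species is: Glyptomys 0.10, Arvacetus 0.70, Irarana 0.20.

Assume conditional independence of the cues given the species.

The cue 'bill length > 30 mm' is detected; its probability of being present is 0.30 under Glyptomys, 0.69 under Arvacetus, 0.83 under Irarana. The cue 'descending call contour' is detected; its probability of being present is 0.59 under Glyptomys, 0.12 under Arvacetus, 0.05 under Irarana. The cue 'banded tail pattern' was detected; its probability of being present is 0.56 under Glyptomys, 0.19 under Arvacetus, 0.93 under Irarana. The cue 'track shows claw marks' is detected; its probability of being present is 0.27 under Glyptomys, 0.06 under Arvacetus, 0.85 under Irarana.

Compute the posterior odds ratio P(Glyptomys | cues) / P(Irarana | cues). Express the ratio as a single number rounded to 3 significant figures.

0.408

The normalizing constant cancels in an odds ratio, so compute prior × likelihood for the two hypotheses only:
  Glyptomys: 0.10 × 0.30 × 0.59 × 0.56 × 0.27 = 0.0026762
  Irarana: 0.20 × 0.83 × 0.05 × 0.93 × 0.85 = 0.0065611
Odds(Glyptomys : Irarana) = 0.0026762 / 0.0065611 ≈ 0.408.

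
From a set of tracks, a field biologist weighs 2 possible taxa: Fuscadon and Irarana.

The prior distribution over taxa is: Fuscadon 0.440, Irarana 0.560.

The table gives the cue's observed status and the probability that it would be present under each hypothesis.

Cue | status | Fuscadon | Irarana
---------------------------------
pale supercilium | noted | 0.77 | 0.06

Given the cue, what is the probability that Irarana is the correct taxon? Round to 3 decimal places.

0.090

By Bayes' rule, the unnormalized weight for each hypothesis is prior × likelihood:
  Fuscadon: 0.440 × 0.77 = 0.3388
  Irarana: 0.560 × 0.06 = 0.0336
Marginal likelihood of the evidence = 0.3724.
P(Irarana | evidence) = 0.0336 / 0.3724 ≈ 0.090.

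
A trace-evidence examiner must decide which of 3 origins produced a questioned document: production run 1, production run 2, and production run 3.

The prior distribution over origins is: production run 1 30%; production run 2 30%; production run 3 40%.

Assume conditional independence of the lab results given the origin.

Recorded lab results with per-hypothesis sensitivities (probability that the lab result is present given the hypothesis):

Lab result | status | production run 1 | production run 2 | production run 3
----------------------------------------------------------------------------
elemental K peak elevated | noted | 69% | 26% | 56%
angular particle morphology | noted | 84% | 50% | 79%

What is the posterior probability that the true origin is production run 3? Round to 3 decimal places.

Multiply each prior by the joint likelihood of the lab result pattern:
  production run 1: 0.30 × 0.69 × 0.84 = 0.17388
  production run 2: 0.30 × 0.26 × 0.50 = 0.039
  production run 3: 0.40 × 0.56 × 0.79 = 0.17696
Normalizing constant Z = 0.17388 + 0.039 + 0.17696 = 0.38984.
P(production run 3 | evidence) = 0.17696 / 0.38984 ≈ 0.454.

0.454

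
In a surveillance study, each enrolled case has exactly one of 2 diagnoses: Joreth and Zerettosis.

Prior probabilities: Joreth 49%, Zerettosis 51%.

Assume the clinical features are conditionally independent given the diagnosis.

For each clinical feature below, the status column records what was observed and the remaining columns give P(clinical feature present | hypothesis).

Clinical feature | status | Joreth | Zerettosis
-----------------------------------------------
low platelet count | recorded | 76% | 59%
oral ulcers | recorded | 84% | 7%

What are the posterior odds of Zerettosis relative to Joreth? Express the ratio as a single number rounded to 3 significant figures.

0.0673

Posterior odds equal prior odds times the likelihood ratio; only the two competing hypotheses matter.
  Zerettosis: 0.51 × 0.59 × 0.07 = 0.021063
  Joreth: 0.49 × 0.76 × 0.84 = 0.31282
Posterior odds = 0.021063 / 0.31282 ≈ 0.0673.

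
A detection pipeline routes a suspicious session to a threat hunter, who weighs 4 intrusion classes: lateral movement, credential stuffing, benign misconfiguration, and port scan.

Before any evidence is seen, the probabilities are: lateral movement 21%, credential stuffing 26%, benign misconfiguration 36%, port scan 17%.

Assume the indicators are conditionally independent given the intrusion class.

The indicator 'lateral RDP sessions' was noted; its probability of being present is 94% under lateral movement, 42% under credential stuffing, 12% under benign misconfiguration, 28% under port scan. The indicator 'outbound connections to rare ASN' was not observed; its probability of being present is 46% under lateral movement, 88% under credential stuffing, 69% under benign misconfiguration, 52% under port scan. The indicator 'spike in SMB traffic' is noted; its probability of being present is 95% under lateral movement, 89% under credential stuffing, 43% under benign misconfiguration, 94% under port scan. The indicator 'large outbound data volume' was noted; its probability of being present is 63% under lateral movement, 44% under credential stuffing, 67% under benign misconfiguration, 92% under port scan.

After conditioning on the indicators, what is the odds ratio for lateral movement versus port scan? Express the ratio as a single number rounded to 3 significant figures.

Posterior odds equal prior odds times the likelihood ratio; only the two competing hypotheses matter (using 1 − P(present | H) for each absent indicator).
  lateral movement: 0.21 × 0.94 × (1 − 0.46) × 0.95 × 0.63 = 0.063798
  port scan: 0.17 × 0.28 × (1 − 0.52) × 0.94 × 0.92 = 0.019759
Odds(lateral movement : port scan) = 0.063798 / 0.019759 ≈ 3.23.

3.23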